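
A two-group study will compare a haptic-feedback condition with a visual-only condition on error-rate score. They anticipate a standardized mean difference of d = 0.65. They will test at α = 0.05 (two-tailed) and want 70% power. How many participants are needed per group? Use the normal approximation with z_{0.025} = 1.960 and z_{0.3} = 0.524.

n = 30 per group

For two independent groups with equal n: n = 2·((z_{α/2} + z_β) / d)².
z_{α/2} + z_β = 1.960 + 0.524 = 2.484.
n = 2 × (2.484 / 0.65)² = 2 × 3.822² = 2 × 14.60 = 29.2.
Round up to the next whole participant.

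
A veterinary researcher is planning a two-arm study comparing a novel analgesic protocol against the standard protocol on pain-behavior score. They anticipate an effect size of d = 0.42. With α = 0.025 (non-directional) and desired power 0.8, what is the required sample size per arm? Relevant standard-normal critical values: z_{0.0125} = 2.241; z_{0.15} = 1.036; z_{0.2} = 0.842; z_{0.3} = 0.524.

n = 108 per group

For two independent groups with equal n: n = 2·((z_{α/2} + z_β) / d)².
z_{α/2} + z_β = 2.241 + 0.842 = 3.083.
n = 2 × (3.083 / 0.42)² = 2 × 7.340² = 2 × 53.88 = 107.8.
Round up to the next whole participant.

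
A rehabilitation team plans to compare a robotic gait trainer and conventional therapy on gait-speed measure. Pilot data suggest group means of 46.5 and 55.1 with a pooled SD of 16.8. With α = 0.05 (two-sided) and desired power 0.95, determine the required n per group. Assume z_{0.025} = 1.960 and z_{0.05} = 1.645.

n = 100 per group

Cohen's d = |M₁ − M₂| / SD_pooled = |46.5 − 55.1| / 16.8 = 8.6 / 16.8 = 0.512.
For two independent groups with equal n: n = 2·((z_{α/2} + z_β) / d)².
z_{α/2} + z_β = 1.960 + 1.645 = 3.605.
n = 2 × (3.605 / 0.512)² = 2 × 7.041² = 2 × 49.58 = 99.2.
Round up to the next whole participant.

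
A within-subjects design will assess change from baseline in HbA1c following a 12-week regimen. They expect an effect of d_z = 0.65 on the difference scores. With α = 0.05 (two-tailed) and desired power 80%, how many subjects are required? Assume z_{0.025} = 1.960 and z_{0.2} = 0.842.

n = 19 pairs

For a paired (one-sample on differences) test: n = ((z_{α/2} + z_β) / d)².
z_{α/2} + z_β = 1.960 + 0.842 = 2.802.
n = (2.802 / 0.65)² = 4.311² = 18.58.
Round up.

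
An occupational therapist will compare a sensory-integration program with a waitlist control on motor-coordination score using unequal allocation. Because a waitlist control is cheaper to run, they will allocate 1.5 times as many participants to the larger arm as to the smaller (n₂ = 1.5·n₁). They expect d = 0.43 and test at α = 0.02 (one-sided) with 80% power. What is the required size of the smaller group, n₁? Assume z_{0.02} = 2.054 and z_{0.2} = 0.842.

n₁ = 76

With allocation ratio k = n₂/n₁ = 1.5, Var(x̄₁−x̄₂) = σ²(1/n₁ + 1/(k·n₁)) = σ²·(k+1)/(k·n₁).
So n₁ = (1 + 1/k)·((z_{α} + z_β)/d)² = 1.667 × (2.896/0.43)².
n₁ = 1.667 × 45.36 = 75.6.
Round up: n₁ = 76, giving n₂ = 1.5 × 76 = 114.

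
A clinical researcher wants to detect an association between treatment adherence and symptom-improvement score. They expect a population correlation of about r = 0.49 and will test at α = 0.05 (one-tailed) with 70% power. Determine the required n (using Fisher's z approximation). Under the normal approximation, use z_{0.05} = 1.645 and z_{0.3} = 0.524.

n = 20

Fisher's z: C = ½·ln((1+r)/(1−r)) = ½·ln(2.9216) = 0.5361.
n = ((z_{α} + z_β)/C)² + 3.
(1.645 + 0.524) / 0.5361 = 2.169 / 0.5361 = 4.046.
n = 4.046² + 3 = 16.37 + 3 = 19.4.
Round up.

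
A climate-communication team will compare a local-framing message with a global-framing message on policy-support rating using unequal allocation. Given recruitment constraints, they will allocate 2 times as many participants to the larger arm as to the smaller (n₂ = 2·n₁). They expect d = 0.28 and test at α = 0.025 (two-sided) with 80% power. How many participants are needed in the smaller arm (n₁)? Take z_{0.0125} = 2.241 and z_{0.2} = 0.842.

n₁ = 182

With allocation ratio k = n₂/n₁ = 2, Var(x̄₁−x̄₂) = σ²(1/n₁ + 1/(k·n₁)) = σ²·(k+1)/(k·n₁).
So n₁ = (1 + 1/k)·((z_{α/2} + z_β)/d)² = 1.500 × (3.083/0.28)².
n₁ = 1.500 × 121.24 = 181.9.
Round up: n₁ = 182, giving n₂ = 2 × 182 = 364.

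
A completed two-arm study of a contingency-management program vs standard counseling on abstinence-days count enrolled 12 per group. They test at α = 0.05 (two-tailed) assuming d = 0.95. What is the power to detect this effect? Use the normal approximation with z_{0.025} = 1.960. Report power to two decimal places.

For two equal groups, power = Φ(d·√(n/2) − z_{α/2}).
d·√(n/2) = 0.95 × √(12/2) = 0.95 × 2.449 = 2.327.
z_β = 2.327 − 1.960 = 0.367.
Power = Φ(0.367) = 0.643.

power ≈ 0.64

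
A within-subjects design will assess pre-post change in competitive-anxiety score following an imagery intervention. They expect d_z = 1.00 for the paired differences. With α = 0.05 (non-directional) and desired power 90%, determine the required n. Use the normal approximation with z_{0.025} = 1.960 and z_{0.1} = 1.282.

For a paired (one-sample on differences) test: n = ((z_{α/2} + z_β) / d)².
z_{α/2} + z_β = 1.960 + 1.282 = 3.242.
n = (3.242 / 1.00)² = 3.242² = 10.51.
Round up.

n = 11 pairs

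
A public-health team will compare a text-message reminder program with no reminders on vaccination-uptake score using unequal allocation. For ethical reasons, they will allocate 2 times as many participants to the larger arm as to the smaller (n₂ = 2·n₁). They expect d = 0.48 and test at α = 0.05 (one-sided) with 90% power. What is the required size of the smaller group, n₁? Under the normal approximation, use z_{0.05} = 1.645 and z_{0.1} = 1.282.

n₁ = 56

With allocation ratio k = n₂/n₁ = 2, Var(x̄₁−x̄₂) = σ²(1/n₁ + 1/(k·n₁)) = σ²·(k+1)/(k·n₁).
So n₁ = (1 + 1/k)·((z_{α} + z_β)/d)² = 1.500 × (2.927/0.48)².
n₁ = 1.500 × 37.18 = 55.8.
Round up: n₁ = 56, giving n₂ = 2 × 56 = 112.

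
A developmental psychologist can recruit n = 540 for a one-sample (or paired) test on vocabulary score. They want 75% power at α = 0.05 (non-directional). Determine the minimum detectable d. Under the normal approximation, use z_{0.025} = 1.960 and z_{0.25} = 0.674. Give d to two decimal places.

For a single sample (or paired design) of n = 540: d_min = (z_{α/2} + z_β)/√n.
z-sum = 1.960 + 0.674 = 2.634.
d_min = 2.634 / √540 = 2.634 / 23.238 = 0.113.

d_min ≈ 0.11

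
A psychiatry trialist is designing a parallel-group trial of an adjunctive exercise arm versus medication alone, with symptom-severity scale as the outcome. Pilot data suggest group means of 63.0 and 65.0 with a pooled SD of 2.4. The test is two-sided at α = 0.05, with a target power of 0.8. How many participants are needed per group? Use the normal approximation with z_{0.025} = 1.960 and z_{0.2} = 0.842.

n = 23 per group

Cohen's d = |M₁ − M₂| / SD_pooled = |63.0 − 65.0| / 2.4 = 2.0 / 2.4 = 0.833.
For two independent groups with equal n: n = 2·((z_{α/2} + z_β) / d)².
z_{α/2} + z_β = 1.960 + 0.842 = 2.802.
n = 2 × (2.802 / 0.833)² = 2 × 3.364² = 2 × 11.31 = 22.6.
Round up to the next whole participant.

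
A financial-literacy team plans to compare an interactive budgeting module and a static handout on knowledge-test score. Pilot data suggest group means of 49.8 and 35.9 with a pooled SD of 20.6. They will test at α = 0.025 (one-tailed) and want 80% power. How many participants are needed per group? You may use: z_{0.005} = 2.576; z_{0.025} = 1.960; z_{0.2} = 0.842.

Cohen's d = |M₁ − M₂| / SD_pooled = |49.8 − 35.9| / 20.6 = 13.9 / 20.6 = 0.675.
For two independent groups with equal n: n = 2·((z_{α} + z_β) / d)².
z_{α} + z_β = 1.960 + 0.842 = 2.802.
n = 2 × (2.802 / 0.675)² = 2 × 4.151² = 2 × 17.23 = 34.5.
Round up to the next whole participant.

n = 35 per group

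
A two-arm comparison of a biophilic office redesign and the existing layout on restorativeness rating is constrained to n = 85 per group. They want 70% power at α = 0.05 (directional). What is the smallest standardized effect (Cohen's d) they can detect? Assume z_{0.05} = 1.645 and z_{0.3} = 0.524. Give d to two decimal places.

d_min ≈ 0.33

For two independent groups of n = 85 each: d_min = (z_{α} + z_β)·√(2/n).
z-sum = 1.645 + 0.524 = 2.169.
d_min = 2.169 × √(2/85) = 2.169 × 0.1534 = 0.333.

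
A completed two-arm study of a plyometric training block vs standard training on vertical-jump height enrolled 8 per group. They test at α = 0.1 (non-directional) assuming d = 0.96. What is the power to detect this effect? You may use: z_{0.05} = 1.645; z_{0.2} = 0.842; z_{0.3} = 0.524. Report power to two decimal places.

power ≈ 0.61

For two equal groups, power = Φ(d·√(n/2) − z_{α/2}).
d·√(n/2) = 0.96 × √(8/2) = 0.96 × 2.000 = 1.920.
z_β = 1.920 − 1.645 = 0.275.
Power = Φ(0.275) = 0.608.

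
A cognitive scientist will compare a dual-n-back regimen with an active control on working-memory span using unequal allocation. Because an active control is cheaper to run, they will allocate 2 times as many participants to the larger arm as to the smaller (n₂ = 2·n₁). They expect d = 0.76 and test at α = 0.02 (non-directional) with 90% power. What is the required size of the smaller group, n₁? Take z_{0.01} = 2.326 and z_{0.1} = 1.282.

With allocation ratio k = n₂/n₁ = 2, Var(x̄₁−x̄₂) = σ²(1/n₁ + 1/(k·n₁)) = σ²·(k+1)/(k·n₁).
So n₁ = (1 + 1/k)·((z_{α/2} + z_β)/d)² = 1.500 × (3.608/0.76)².
n₁ = 1.500 × 22.54 = 33.8.
Round up: n₁ = 34, giving n₂ = 2 × 34 = 68.

n₁ = 34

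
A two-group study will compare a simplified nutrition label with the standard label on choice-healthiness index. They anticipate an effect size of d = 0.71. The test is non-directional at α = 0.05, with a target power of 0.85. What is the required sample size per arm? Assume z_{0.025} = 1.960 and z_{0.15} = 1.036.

For two independent groups with equal n: n = 2·((z_{α/2} + z_β) / d)².
z_{α/2} + z_β = 1.960 + 1.036 = 2.996.
n = 2 × (2.996 / 0.71)² = 2 × 4.220² = 2 × 17.81 = 35.6.
Round up to the next whole participant.

n = 36 per group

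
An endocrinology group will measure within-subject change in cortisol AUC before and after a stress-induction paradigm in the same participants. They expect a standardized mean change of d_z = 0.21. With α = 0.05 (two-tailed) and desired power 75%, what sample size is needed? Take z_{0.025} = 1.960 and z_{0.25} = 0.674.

For a paired (one-sample on differences) test: n = ((z_{α/2} + z_β) / d)².
z_{α/2} + z_β = 1.960 + 0.674 = 2.634.
n = (2.634 / 0.21)² = 12.543² = 157.32.
Round up.

n = 158 pairs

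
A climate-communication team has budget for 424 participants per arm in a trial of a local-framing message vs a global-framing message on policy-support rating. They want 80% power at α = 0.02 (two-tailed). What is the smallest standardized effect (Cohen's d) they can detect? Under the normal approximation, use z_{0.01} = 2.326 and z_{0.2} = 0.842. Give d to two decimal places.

For two independent groups of n = 424 each: d_min = (z_{α/2} + z_β)·√(2/n).
z-sum = 2.326 + 0.842 = 3.168.
d_min = 3.168 × √(2/424) = 3.168 × 0.0687 = 0.218.

d_min ≈ 0.22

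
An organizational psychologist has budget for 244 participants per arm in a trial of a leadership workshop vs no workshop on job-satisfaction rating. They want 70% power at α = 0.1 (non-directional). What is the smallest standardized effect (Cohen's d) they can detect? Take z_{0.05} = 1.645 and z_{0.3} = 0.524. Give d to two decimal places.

For two independent groups of n = 244 each: d_min = (z_{α/2} + z_β)·√(2/n).
z-sum = 1.645 + 0.524 = 2.169.
d_min = 2.169 × √(2/244) = 2.169 × 0.0905 = 0.196.

d_min ≈ 0.20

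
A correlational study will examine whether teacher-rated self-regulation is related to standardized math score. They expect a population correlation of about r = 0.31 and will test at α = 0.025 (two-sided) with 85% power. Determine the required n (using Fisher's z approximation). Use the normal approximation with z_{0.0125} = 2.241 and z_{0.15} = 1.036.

Fisher's z: C = ½·ln((1+r)/(1−r)) = ½·ln(1.8986) = 0.3205.
n = ((z_{α/2} + z_β)/C)² + 3.
(2.241 + 1.036) / 0.3205 = 3.277 / 0.3205 = 10.225.
n = 10.225² + 3 = 104.54 + 3 = 107.5.
Round up.

n = 108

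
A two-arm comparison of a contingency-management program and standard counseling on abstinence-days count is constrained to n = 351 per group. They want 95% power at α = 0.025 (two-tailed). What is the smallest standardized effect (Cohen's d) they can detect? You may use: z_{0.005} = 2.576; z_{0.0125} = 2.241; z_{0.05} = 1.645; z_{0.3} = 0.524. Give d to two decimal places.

For two independent groups of n = 351 each: d_min = (z_{α/2} + z_β)·√(2/n).
z-sum = 2.241 + 1.645 = 3.886.
d_min = 3.886 × √(2/351) = 3.886 × 0.0755 = 0.293.

d_min ≈ 0.29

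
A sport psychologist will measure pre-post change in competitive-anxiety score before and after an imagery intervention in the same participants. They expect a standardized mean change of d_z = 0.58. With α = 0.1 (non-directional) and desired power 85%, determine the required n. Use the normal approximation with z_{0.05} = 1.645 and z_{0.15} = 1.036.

For a paired (one-sample on differences) test: n = ((z_{α/2} + z_β) / d)².
z_{α/2} + z_β = 1.645 + 1.036 = 2.681.
n = (2.681 / 0.58)² = 4.622² = 21.37.
Round up.

n = 22 pairs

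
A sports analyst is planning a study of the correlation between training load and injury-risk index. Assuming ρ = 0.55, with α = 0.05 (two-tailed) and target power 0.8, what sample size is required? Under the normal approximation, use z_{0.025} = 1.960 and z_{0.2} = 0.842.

Fisher's z: C = ½·ln((1+r)/(1−r)) = ½·ln(3.4444) = 0.6184.
n = ((z_{α/2} + z_β)/C)² + 3.
(1.960 + 0.842) / 0.6184 = 2.802 / 0.6184 = 4.531.
n = 4.531² + 3 = 20.53 + 3 = 23.5.
Round up.

n = 24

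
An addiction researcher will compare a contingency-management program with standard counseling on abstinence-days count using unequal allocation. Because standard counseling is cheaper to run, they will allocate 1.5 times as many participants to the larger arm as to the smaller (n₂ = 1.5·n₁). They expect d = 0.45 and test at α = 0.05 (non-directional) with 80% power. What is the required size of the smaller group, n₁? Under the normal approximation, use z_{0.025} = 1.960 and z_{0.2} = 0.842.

n₁ = 65

With allocation ratio k = n₂/n₁ = 1.5, Var(x̄₁−x̄₂) = σ²(1/n₁ + 1/(k·n₁)) = σ²·(k+1)/(k·n₁).
So n₁ = (1 + 1/k)·((z_{α/2} + z_β)/d)² = 1.667 × (2.802/0.45)².
n₁ = 1.667 × 38.77 = 64.6.
Round up: n₁ = 65, giving n₂ = ⌈1.5 × 65⌉ = ⌈97.5⌉ = 98.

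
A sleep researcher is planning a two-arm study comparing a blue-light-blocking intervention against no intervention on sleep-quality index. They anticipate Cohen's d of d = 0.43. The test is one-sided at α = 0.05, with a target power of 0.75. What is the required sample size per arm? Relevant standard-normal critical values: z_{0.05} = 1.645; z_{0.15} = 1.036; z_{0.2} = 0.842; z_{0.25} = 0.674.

For two independent groups with equal n: n = 2·((z_{α} + z_β) / d)².
z_{α} + z_β = 1.645 + 0.674 = 2.319.
n = 2 × (2.319 / 0.43)² = 2 × 5.393² = 2 × 29.08 = 58.2.
Round up to the next whole participant.

n = 59 per group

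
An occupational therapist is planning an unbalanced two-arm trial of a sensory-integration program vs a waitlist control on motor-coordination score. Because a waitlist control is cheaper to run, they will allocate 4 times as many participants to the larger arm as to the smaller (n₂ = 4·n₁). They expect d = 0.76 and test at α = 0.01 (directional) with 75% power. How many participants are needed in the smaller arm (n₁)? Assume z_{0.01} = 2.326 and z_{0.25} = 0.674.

n₁ = 20

With allocation ratio k = n₂/n₁ = 4, Var(x̄₁−x̄₂) = σ²(1/n₁ + 1/(k·n₁)) = σ²·(k+1)/(k·n₁).
So n₁ = (1 + 1/k)·((z_{α} + z_β)/d)² = 1.250 × (3.000/0.76)².
n₁ = 1.250 × 15.58 = 19.5.
Round up: n₁ = 20, giving n₂ = 4 × 20 = 80.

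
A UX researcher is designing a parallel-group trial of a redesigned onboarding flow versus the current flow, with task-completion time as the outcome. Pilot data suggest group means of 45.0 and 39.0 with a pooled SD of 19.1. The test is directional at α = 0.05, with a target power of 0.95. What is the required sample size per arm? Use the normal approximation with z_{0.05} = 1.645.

Cohen's d = |M₁ − M₂| / SD_pooled = |45.0 − 39.0| / 19.1 = 6.0 / 19.1 = 0.314.
For two independent groups with equal n: n = 2·((z_{α} + z_β) / d)².
z_{α} + z_β = 1.645 + 1.645 = 3.290.
n = 2 × (3.290 / 0.314)² = 2 × 10.478² = 2 × 109.78 = 219.6.
Round up to the next whole participant.

n = 220 per group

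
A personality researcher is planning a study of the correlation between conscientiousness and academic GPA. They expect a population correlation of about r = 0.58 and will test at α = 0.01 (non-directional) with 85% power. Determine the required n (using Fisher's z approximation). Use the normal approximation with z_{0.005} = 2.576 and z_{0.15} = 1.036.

Fisher's z: C = ½·ln((1+r)/(1−r)) = ½·ln(3.7619) = 0.6625.
n = ((z_{α/2} + z_β)/C)² + 3.
(2.576 + 1.036) / 0.6625 = 3.612 / 0.6625 = 5.452.
n = 5.452² + 3 = 29.73 + 3 = 32.7.
Round up.

n = 33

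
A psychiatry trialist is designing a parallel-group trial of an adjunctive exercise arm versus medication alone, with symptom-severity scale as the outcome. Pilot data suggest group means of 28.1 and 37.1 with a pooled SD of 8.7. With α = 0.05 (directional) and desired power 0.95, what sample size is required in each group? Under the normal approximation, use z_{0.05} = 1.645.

n = 21 per group

Cohen's d = |M₁ − M₂| / SD_pooled = |28.1 − 37.1| / 8.7 = 9.0 / 8.7 = 1.034.
For two independent groups with equal n: n = 2·((z_{α} + z_β) / d)².
z_{α} + z_β = 1.645 + 1.645 = 3.290.
n = 2 × (3.290 / 1.034)² = 2 × 3.182² = 2 × 10.12 = 20.2.
Round up to the next whole participant.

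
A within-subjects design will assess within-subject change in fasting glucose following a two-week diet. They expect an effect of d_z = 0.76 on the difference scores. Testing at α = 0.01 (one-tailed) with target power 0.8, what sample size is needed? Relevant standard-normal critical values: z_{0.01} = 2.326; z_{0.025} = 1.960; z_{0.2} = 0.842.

n = 18 pairs

For a paired (one-sample on differences) test: n = ((z_{α} + z_β) / d)².
z_{α} + z_β = 2.326 + 0.842 = 3.168.
n = (3.168 / 0.76)² = 4.168² = 17.38.
Round up.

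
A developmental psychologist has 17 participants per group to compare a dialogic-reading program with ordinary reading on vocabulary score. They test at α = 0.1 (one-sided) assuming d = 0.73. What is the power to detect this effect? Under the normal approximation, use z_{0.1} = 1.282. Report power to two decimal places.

power ≈ 0.80

For two equal groups, power = Φ(d·√(n/2) − z_{α}).
d·√(n/2) = 0.73 × √(17/2) = 0.73 × 2.915 = 2.128.
z_β = 2.128 − 1.282 = 0.846.
Power = Φ(0.846) = 0.801.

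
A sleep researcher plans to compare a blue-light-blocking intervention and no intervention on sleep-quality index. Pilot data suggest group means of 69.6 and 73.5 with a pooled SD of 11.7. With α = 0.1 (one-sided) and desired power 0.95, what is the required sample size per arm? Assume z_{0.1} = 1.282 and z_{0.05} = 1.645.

Cohen's d = |M₁ − M₂| / SD_pooled = |69.6 − 73.5| / 11.7 = 3.9 / 11.7 = 0.333.
For two independent groups with equal n: n = 2·((z_{α} + z_β) / d)².
z_{α} + z_β = 1.282 + 1.645 = 2.927.
n = 2 × (2.927 / 0.333)² = 2 × 8.790² = 2 × 77.26 = 154.5.
Round up to the next whole participant.

n = 155 per group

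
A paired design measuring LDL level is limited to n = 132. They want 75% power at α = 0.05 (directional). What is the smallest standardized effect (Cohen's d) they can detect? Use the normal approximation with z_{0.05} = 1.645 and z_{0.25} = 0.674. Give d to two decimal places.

d_min ≈ 0.20

For a single sample (or paired design) of n = 132: d_min = (z_{α} + z_β)/√n.
z-sum = 1.645 + 0.674 = 2.319.
d_min = 2.319 / √132 = 2.319 / 11.489 = 0.202.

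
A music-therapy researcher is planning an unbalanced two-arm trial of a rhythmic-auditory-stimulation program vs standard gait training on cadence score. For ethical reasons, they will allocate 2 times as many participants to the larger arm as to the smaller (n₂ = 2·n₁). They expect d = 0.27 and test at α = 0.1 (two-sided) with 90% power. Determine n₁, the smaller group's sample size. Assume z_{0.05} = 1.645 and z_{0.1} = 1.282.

With allocation ratio k = n₂/n₁ = 2, Var(x̄₁−x̄₂) = σ²(1/n₁ + 1/(k·n₁)) = σ²·(k+1)/(k·n₁).
So n₁ = (1 + 1/k)·((z_{α/2} + z_β)/d)² = 1.500 × (2.927/0.27)².
n₁ = 1.500 × 117.52 = 176.3.
Round up: n₁ = 177, giving n₂ = 2 × 177 = 354.

n₁ = 177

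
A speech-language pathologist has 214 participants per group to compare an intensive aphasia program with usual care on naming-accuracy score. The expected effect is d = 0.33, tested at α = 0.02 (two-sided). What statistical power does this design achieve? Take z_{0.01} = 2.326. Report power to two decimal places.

For two equal groups, power = Φ(d·√(n/2) − z_{α/2}).
d·√(n/2) = 0.33 × √(214/2) = 0.33 × 10.344 = 3.414.
z_β = 3.414 − 2.326 = 1.088.
Power = Φ(1.088) = 0.862.

power ≈ 0.86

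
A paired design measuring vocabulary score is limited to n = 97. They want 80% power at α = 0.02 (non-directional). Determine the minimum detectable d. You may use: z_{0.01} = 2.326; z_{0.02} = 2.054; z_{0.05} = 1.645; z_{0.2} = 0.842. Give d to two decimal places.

For a single sample (or paired design) of n = 97: d_min = (z_{α/2} + z_β)/√n.
z-sum = 2.326 + 0.842 = 3.168.
d_min = 3.168 / √97 = 3.168 / 9.849 = 0.322.

d_min ≈ 0.32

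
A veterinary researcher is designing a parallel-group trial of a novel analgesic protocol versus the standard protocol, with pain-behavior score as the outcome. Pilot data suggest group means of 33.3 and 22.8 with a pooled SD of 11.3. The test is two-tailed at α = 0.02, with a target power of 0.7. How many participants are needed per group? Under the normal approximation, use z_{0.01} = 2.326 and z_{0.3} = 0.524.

n = 19 per group

Cohen's d = |M₁ − M₂| / SD_pooled = |33.3 − 22.8| / 11.3 = 10.5 / 11.3 = 0.929.
For two independent groups with equal n: n = 2·((z_{α/2} + z_β) / d)².
z_{α/2} + z_β = 2.326 + 0.524 = 2.850.
n = 2 × (2.850 / 0.929)² = 2 × 3.068² = 2 × 9.41 = 18.8.
Round up to the next whole participant.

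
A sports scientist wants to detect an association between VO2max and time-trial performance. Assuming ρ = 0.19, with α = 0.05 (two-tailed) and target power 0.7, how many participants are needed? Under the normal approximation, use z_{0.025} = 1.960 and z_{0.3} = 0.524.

Fisher's z: C = ½·ln((1+r)/(1−r)) = ½·ln(1.4691) = 0.1923.
n = ((z_{α/2} + z_β)/C)² + 3.
(1.960 + 0.524) / 0.1923 = 2.484 / 0.1923 = 12.917.
n = 12.917² + 3 = 166.86 + 3 = 169.9.
Round up.

n = 170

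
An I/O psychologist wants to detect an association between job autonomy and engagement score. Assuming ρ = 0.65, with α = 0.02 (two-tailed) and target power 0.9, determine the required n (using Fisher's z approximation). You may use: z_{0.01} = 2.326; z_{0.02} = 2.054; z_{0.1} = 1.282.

Fisher's z: C = ½·ln((1+r)/(1−r)) = ½·ln(4.7143) = 0.7753.
n = ((z_{α/2} + z_β)/C)² + 3.
(2.326 + 1.282) / 0.7753 = 3.608 / 0.7753 = 4.654.
n = 4.654² + 3 = 21.66 + 3 = 24.7.
Round up.

n = 25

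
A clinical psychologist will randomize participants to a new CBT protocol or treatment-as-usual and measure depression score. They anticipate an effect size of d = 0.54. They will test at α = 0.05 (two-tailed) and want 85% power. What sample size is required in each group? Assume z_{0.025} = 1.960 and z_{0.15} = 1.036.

For two independent groups with equal n: n = 2·((z_{α/2} + z_β) / d)².
z_{α/2} + z_β = 1.960 + 1.036 = 2.996.
n = 2 × (2.996 / 0.54)² = 2 × 5.548² = 2 × 30.78 = 61.6.
Round up to the next whole participant.

n = 62 per group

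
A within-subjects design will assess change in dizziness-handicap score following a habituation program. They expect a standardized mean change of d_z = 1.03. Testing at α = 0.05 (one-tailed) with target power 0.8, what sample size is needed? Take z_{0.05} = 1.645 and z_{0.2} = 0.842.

n = 6 pairs

For a paired (one-sample on differences) test: n = ((z_{α} + z_β) / d)².
z_{α} + z_β = 1.645 + 0.842 = 2.487.
n = (2.487 / 1.03)² = 2.415² = 5.83.
Round up.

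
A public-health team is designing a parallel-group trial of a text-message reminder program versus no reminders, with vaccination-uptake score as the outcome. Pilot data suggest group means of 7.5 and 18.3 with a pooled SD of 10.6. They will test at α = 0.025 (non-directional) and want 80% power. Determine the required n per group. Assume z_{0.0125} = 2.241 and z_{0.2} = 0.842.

n = 19 per group

Cohen's d = |M₁ − M₂| / SD_pooled = |7.5 − 18.3| / 10.6 = 10.8 / 10.6 = 1.019.
For two independent groups with equal n: n = 2·((z_{α/2} + z_β) / d)².
z_{α/2} + z_β = 2.241 + 0.842 = 3.083.
n = 2 × (3.083 / 1.019)² = 2 × 3.026² = 2 × 9.15 = 18.3.
Round up to the next whole participant.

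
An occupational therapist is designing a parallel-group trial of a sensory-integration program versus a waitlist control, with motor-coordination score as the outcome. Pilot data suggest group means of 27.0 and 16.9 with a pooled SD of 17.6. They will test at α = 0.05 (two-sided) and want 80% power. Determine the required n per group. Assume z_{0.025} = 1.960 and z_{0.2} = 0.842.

Cohen's d = |M₁ − M₂| / SD_pooled = |27.0 − 16.9| / 17.6 = 10.1 / 17.6 = 0.574.
For two independent groups with equal n: n = 2·((z_{α/2} + z_β) / d)².
z_{α/2} + z_β = 1.960 + 0.842 = 2.802.
n = 2 × (2.802 / 0.574)² = 2 × 4.882² = 2 × 23.83 = 47.7.
Round up to the next whole participant.

n = 48 per group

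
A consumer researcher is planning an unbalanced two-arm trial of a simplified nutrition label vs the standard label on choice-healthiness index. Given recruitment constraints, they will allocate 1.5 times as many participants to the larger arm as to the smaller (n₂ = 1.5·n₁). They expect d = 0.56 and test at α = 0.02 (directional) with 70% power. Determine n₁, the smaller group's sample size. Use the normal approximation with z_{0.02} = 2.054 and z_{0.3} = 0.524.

With allocation ratio k = n₂/n₁ = 1.5, Var(x̄₁−x̄₂) = σ²(1/n₁ + 1/(k·n₁)) = σ²·(k+1)/(k·n₁).
So n₁ = (1 + 1/k)·((z_{α} + z_β)/d)² = 1.667 × (2.578/0.56)².
n₁ = 1.667 × 21.19 = 35.3.
Round up: n₁ = 36, giving n₂ = 1.5 × 36 = 54.

n₁ = 36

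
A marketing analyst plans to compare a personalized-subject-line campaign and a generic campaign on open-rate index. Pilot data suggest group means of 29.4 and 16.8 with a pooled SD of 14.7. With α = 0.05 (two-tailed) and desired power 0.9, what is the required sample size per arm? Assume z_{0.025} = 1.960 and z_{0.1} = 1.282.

Cohen's d = |M₁ − M₂| / SD_pooled = |29.4 − 16.8| / 14.7 = 12.6 / 14.7 = 0.857.
For two independent groups with equal n: n = 2·((z_{α/2} + z_β) / d)².
z_{α/2} + z_β = 1.960 + 1.282 = 3.242.
n = 2 × (3.242 / 0.857)² = 2 × 3.783² = 2 × 14.31 = 28.6.
Round up to the next whole participant.

n = 29 per group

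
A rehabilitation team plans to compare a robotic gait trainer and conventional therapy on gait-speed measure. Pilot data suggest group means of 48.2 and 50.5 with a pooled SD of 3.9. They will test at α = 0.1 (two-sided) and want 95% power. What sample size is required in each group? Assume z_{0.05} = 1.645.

Cohen's d = |M₁ − M₂| / SD_pooled = |48.2 − 50.5| / 3.9 = 2.3 / 3.9 = 0.590.
For two independent groups with equal n: n = 2·((z_{α/2} + z_β) / d)².
z_{α/2} + z_β = 1.645 + 1.645 = 3.290.
n = 2 × (3.290 / 0.590)² = 2 × 5.576² = 2 × 31.09 = 62.2.
Round up to the next whole participant.

n = 63 per group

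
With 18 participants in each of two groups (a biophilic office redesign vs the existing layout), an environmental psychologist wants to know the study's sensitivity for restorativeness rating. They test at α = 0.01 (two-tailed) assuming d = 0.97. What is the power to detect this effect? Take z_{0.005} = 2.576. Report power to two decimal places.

power ≈ 0.63

For two equal groups, power = Φ(d·√(n/2) − z_{α/2}).
d·√(n/2) = 0.97 × √(18/2) = 0.97 × 3.000 = 2.910.
z_β = 2.910 − 2.576 = 0.334.
Power = Φ(0.334) = 0.631.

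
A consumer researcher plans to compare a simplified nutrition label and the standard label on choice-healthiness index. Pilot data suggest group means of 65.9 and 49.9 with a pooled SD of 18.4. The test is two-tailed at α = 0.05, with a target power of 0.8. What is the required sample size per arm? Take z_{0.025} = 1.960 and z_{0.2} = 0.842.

Cohen's d = |M₁ − M₂| / SD_pooled = |65.9 − 49.9| / 18.4 = 16.0 / 18.4 = 0.870.
For two independent groups with equal n: n = 2·((z_{α/2} + z_β) / d)².
z_{α/2} + z_β = 1.960 + 0.842 = 2.802.
n = 2 × (2.802 / 0.870)² = 2 × 3.221² = 2 × 10.37 = 20.7.
Round up to the next whole participant.

n = 21 per group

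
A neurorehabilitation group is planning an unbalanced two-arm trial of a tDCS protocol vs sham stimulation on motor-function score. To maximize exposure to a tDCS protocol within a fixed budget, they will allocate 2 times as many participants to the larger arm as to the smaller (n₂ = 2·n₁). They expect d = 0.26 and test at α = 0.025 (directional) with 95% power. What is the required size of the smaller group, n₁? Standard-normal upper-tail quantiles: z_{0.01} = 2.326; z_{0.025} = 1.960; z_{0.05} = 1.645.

With allocation ratio k = n₂/n₁ = 2, Var(x̄₁−x̄₂) = σ²(1/n₁ + 1/(k·n₁)) = σ²·(k+1)/(k·n₁).
So n₁ = (1 + 1/k)·((z_{α} + z_β)/d)² = 1.500 × (3.605/0.26)².
n₁ = 1.500 × 192.25 = 288.4.
Round up: n₁ = 289, giving n₂ = 2 × 289 = 578.

n₁ = 289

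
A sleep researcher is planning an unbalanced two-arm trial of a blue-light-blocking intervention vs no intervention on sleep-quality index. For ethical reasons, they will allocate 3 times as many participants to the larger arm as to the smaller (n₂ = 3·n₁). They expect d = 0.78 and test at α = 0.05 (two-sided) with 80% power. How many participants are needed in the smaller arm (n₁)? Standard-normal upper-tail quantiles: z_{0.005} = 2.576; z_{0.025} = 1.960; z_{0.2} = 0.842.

With allocation ratio k = n₂/n₁ = 3, Var(x̄₁−x̄₂) = σ²(1/n₁ + 1/(k·n₁)) = σ²·(k+1)/(k·n₁).
So n₁ = (1 + 1/k)·((z_{α/2} + z_β)/d)² = 1.333 × (2.802/0.78)².
n₁ = 1.333 × 12.90 = 17.2.
Round up: n₁ = 18, giving n₂ = 3 × 18 = 54.

n₁ = 18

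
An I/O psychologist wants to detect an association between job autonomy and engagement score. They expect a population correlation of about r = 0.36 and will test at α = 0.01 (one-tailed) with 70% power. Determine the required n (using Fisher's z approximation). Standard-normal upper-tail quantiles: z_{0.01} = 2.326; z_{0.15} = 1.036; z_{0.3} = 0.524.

n = 61

Fisher's z: C = ½·ln((1+r)/(1−r)) = ½·ln(2.1250) = 0.3769.
n = ((z_{α} + z_β)/C)² + 3.
(2.326 + 0.524) / 0.3769 = 2.850 / 0.3769 = 7.562.
n = 7.562² + 3 = 57.18 + 3 = 60.2.
Round up.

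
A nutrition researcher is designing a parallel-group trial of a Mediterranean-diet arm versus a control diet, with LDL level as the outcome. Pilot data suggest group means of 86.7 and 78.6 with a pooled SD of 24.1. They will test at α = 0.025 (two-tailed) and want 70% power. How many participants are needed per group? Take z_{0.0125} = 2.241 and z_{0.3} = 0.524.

Cohen's d = |M₁ − M₂| / SD_pooled = |86.7 − 78.6| / 24.1 = 8.1 / 24.1 = 0.336.
For two independent groups with equal n: n = 2·((z_{α/2} + z_β) / d)².
z_{α/2} + z_β = 2.241 + 0.524 = 2.765.
n = 2 × (2.765 / 0.336)² = 2 × 8.229² = 2 × 67.72 = 135.4.
Round up to the next whole participant.

n = 136 per group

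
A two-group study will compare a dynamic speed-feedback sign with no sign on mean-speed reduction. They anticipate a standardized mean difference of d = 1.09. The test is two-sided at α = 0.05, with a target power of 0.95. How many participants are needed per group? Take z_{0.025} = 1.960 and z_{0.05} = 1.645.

n = 22 per group

For two independent groups with equal n: n = 2·((z_{α/2} + z_β) / d)².
z_{α/2} + z_β = 1.960 + 1.645 = 3.605.
n = 2 × (3.605 / 1.09)² = 2 × 3.307² = 2 × 10.94 = 21.9.
Round up to the next whole participant.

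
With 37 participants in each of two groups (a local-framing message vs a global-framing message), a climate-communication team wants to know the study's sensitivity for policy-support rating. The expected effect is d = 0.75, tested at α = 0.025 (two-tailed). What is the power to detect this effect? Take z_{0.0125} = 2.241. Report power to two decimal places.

power ≈ 0.84

For two equal groups, power = Φ(d·√(n/2) − z_{α/2}).
d·√(n/2) = 0.75 × √(37/2) = 0.75 × 4.301 = 3.226.
z_β = 3.226 − 2.241 = 0.985.
Power = Φ(0.985) = 0.838.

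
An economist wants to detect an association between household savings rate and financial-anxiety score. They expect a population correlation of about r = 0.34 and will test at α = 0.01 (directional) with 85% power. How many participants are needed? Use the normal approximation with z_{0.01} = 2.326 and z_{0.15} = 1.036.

n = 94

Fisher's z: C = ½·ln((1+r)/(1−r)) = ½·ln(2.0303) = 0.3541.
n = ((z_{α} + z_β)/C)² + 3.
(2.326 + 1.036) / 0.3541 = 3.362 / 0.3541 = 9.494.
n = 9.494² + 3 = 90.15 + 3 = 93.1.
Round up.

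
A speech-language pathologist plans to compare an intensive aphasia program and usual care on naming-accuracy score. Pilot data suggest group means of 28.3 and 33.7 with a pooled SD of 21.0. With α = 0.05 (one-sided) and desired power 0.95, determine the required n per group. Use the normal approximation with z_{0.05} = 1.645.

Cohen's d = |M₁ − M₂| / SD_pooled = |28.3 − 33.7| / 21.0 = 5.4 / 21.0 = 0.257.
For two independent groups with equal n: n = 2·((z_{α} + z_β) / d)².
z_{α} + z_β = 1.645 + 1.645 = 3.290.
n = 2 × (3.290 / 0.257)² = 2 × 12.802² = 2 × 163.88 = 327.8.
Round up to the next whole participant.

n = 328 per group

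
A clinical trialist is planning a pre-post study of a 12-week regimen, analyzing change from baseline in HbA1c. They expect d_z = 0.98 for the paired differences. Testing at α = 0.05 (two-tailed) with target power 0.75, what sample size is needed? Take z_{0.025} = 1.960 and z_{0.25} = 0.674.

For a paired (one-sample on differences) test: n = ((z_{α/2} + z_β) / d)².
z_{α/2} + z_β = 1.960 + 0.674 = 2.634.
n = (2.634 / 0.98)² = 2.688² = 7.22.
Round up.

n = 8 pairs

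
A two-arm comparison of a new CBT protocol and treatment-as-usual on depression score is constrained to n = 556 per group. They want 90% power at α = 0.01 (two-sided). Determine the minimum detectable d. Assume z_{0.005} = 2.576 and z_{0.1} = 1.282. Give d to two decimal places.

d_min ≈ 0.23

For two independent groups of n = 556 each: d_min = (z_{α/2} + z_β)·√(2/n).
z-sum = 2.576 + 1.282 = 3.858.
d_min = 3.858 × √(2/556) = 3.858 × 0.0600 = 0.231.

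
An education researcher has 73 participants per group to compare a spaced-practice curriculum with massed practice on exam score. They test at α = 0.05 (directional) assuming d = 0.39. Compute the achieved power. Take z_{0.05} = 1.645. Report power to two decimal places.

For two equal groups, power = Φ(d·√(n/2) − z_{α}).
d·√(n/2) = 0.39 × √(73/2) = 0.39 × 6.042 = 2.356.
z_β = 2.356 − 1.645 = 0.711.
Power = Φ(0.711) = 0.762.

power ≈ 0.76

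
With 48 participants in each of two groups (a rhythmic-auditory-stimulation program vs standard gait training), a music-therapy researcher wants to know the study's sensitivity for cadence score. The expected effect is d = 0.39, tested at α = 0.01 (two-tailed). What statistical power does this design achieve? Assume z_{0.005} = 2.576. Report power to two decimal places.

For two equal groups, power = Φ(d·√(n/2) − z_{α/2}).
d·√(n/2) = 0.39 × √(48/2) = 0.39 × 4.899 = 1.911.
z_β = 1.911 − 2.576 = -0.665.
Power = Φ(-0.665) = 0.253.

power ≈ 0.25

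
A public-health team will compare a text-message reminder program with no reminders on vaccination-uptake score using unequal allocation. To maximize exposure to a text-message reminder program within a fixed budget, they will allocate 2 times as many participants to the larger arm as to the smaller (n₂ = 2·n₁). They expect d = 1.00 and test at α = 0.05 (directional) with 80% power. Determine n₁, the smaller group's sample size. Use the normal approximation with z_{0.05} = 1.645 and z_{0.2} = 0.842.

n₁ = 10

With allocation ratio k = n₂/n₁ = 2, Var(x̄₁−x̄₂) = σ²(1/n₁ + 1/(k·n₁)) = σ²·(k+1)/(k·n₁).
So n₁ = (1 + 1/k)·((z_{α} + z_β)/d)² = 1.500 × (2.487/1.00)².
n₁ = 1.500 × 6.19 = 9.3.
Round up: n₁ = 10, giving n₂ = 2 × 10 = 20.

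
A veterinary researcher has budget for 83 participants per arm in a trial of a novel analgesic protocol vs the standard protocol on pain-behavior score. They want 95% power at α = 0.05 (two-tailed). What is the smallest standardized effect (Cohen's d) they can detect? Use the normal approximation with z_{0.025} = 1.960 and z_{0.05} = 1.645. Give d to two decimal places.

d_min ≈ 0.56

For two independent groups of n = 83 each: d_min = (z_{α/2} + z_β)·√(2/n).
z-sum = 1.960 + 1.645 = 3.605.
d_min = 3.605 × √(2/83) = 3.605 × 0.1552 = 0.560.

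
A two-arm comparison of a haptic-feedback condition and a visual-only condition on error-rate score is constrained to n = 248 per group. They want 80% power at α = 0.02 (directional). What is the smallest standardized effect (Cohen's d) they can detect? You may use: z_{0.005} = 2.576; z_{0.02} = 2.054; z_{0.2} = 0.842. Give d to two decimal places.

d_min ≈ 0.26

For two independent groups of n = 248 each: d_min = (z_{α} + z_β)·√(2/n).
z-sum = 2.054 + 0.842 = 2.896.
d_min = 2.896 × √(2/248) = 2.896 × 0.0898 = 0.260.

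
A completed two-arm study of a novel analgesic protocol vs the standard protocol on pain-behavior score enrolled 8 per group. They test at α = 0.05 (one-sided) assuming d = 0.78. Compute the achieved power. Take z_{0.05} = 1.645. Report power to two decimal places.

power ≈ 0.47

For two equal groups, power = Φ(d·√(n/2) − z_{α}).
d·√(n/2) = 0.78 × √(8/2) = 0.78 × 2.000 = 1.560.
z_β = 1.560 − 1.645 = -0.085.
Power = Φ(-0.085) = 0.466.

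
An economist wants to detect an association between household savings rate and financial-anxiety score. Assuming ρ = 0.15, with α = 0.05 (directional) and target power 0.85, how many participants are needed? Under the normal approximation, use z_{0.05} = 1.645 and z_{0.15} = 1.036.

Fisher's z: C = ½·ln((1+r)/(1−r)) = ½·ln(1.3529) = 0.1511.
n = ((z_{α} + z_β)/C)² + 3.
(1.645 + 1.036) / 0.1511 = 2.681 / 0.1511 = 17.743.
n = 17.743² + 3 = 314.82 + 3 = 317.8.
Round up.

n = 318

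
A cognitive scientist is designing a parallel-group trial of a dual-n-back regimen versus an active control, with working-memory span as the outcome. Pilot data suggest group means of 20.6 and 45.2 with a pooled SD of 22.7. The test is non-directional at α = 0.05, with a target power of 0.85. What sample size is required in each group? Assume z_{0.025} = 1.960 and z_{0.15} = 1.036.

Cohen's d = |M₁ − M₂| / SD_pooled = |20.6 − 45.2| / 22.7 = 24.6 / 22.7 = 1.084.
For two independent groups with equal n: n = 2·((z_{α/2} + z_β) / d)².
z_{α/2} + z_β = 1.960 + 1.036 = 2.996.
n = 2 × (2.996 / 1.084)² = 2 × 2.764² = 2 × 7.64 = 15.3.
Round up to the next whole participant.

n = 16 per group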